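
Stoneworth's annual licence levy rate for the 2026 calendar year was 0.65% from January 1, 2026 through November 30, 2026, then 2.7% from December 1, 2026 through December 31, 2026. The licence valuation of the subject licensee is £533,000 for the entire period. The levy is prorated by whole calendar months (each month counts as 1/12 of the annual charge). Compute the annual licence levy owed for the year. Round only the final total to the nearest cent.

£4,375.04

January 1 – November 30, 2026: 11 months at 0.65% → £533,000 × 0.65% × 11/12 = £3,175.7917
December 1 – December 31, 2026: 1 month at 2.7% → £533,000 × 2.7% × 1/12 = £1,199.2500
Total = £4,375.0417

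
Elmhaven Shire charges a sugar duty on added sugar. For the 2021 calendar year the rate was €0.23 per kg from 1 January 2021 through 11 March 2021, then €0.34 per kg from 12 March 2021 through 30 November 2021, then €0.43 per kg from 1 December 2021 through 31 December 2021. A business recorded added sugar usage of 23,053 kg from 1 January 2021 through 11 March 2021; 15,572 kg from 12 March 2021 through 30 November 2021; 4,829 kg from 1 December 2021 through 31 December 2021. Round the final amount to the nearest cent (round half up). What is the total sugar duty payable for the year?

1 January – 11 March 2021: 23,053 kg at €0.23/kg → €5,302.19
12 March – 30 November 2021: 15,572 kg at €0.34/kg → €5,294.48
1 December – 31 December 2021: 4,829 kg at €0.43/kg → €2,076.47

€12,673.14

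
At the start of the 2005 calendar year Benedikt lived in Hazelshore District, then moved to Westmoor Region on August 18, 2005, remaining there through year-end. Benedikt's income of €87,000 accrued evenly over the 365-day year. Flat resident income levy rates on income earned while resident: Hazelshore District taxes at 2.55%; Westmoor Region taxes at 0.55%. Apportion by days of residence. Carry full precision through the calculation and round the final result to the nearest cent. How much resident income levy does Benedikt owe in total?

€1,570.17

Hazelshore District, January 1 – August 17, 2005: 229 days → €87,000 × 2.55% × 229/365 = €1,391.8808
Westmoor Region, August 18 – December 31, 2005: 136 days → €87,000 × 0.55% × 136/365 = €178.2904
Total = €1,570.1712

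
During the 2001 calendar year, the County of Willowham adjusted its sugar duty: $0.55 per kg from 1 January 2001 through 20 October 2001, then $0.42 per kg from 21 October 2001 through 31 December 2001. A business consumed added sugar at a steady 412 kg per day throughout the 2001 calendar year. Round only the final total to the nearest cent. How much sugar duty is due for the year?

$78,852.68

1 January – 20 October 2001: 293 days × 412 kg/day = 120,716 kg at $0.55/kg → $66,393.80
21 October – 31 December 2001: 72 days × 412 kg/day = 29,664 kg at $0.42/kg → $12,458.88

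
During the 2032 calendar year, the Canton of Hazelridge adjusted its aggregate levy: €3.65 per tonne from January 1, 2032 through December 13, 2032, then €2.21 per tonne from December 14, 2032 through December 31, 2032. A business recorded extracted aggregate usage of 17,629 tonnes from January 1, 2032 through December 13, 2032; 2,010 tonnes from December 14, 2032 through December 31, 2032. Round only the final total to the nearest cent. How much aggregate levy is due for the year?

January 1 – December 13, 2032: 17,629 tonnes at €3.65/tonne → €64,345.85
December 14 – December 31, 2032: 2,010 tonnes at €2.21/tonne → €4,442.10

€68,787.95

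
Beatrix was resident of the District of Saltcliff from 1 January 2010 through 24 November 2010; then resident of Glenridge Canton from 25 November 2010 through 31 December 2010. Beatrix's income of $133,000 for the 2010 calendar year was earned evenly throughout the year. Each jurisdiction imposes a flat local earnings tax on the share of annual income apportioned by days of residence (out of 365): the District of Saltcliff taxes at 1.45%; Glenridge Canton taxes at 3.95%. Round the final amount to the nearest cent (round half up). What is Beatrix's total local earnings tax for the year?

The District of Saltcliff, 1 January – 24 November 2010: 328 days → $133,000 × 1.45% × 328/365 = $1,733.0082
Glenridge Canton, 25 November – 31 December 2010: 37 days → $133,000 × 3.95% × 37/365 = $532.5466
Total = $2,265.5548

$2,265.55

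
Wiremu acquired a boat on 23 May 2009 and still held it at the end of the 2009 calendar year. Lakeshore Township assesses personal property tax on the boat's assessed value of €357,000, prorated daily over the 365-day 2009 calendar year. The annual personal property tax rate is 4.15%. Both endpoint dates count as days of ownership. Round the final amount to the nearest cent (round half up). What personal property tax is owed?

€9,051.66

Days held (23 May – 31 December 2009): 223 out of 365
Tax = €357,000 × 4.15% × 223/365 = €9,051.6616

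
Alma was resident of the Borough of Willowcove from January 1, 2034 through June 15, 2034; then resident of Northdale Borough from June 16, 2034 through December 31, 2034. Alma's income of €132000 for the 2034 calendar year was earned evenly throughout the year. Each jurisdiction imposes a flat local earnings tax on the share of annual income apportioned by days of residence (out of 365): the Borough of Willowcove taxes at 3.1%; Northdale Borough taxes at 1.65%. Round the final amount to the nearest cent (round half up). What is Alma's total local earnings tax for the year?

The Borough of Willowcove, January 1 – June 15, 2034: 166 days → €132000 × 3.1% × 166/365 = €1861.0192
Northdale Borough, June 16 – December 31, 2034: 199 days → €132000 × 1.65% × 199/365 = €1187.4575
Total = €3048.4767

€3048.48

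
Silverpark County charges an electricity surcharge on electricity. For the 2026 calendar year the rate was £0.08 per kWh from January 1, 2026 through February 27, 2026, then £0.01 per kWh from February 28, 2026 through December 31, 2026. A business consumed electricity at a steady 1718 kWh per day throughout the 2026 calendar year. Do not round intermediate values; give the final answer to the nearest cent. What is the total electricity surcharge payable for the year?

January 1 – February 27, 2026: 58 days × 1718 kWh/day = 99,644 kWh at £0.08/kWh → £7,971.52
February 28 – December 31, 2026: 307 days × 1718 kWh/day = 527,426 kWh at £0.01/kWh → £5,274.26

£13,245.78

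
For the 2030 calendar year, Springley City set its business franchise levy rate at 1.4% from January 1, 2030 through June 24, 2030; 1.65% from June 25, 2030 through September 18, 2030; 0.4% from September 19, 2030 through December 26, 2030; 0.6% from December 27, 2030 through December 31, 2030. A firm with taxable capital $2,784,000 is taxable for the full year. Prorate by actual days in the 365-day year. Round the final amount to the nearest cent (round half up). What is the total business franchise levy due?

$32,759.67

January 1 – June 24, 2030: 175 days at 1.4% → $2,784,000 × 1.4% × 175/365 = $18,687.1233
June 25 – September 18, 2030: 86 days at 1.65% → $2,784,000 × 1.65% × 86/365 = $10,823.2767
September 19 – December 26, 2030: 99 days at 0.4% → $2,784,000 × 0.4% × 99/365 = $3,020.4493
December 27 – December 31, 2030: 5 days at 0.6% → $2,784,000 × 0.6% × 5/365 = $228.8219
Total = $32,759.6712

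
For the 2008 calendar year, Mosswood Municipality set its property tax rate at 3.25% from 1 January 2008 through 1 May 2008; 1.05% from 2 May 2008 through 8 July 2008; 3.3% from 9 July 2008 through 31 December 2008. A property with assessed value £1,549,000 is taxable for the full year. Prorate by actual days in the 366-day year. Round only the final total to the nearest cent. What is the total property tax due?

1 January – 1 May 2008: 122 days at 3.25% → £1,549,000 × 3.25% × 122/366 = £16,780.8333
2 May – 8 July 2008: 68 days at 1.05% → £1,549,000 × 1.05% × 68/366 = £3,021.8197
9 July – 31 December 2008: 176 days at 3.3% → £1,549,000 × 3.3% × 176/366 = £24,580.8525
Total = £44,383.5055

£44,383.51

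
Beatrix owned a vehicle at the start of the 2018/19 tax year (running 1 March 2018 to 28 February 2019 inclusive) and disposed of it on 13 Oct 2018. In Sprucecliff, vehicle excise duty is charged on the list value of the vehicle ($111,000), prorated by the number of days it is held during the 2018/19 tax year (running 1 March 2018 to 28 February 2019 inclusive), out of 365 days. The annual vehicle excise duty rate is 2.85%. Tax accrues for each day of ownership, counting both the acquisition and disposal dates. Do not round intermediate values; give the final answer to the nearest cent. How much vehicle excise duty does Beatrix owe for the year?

Days held (1 Mar – 13 Oct 2018): 227 out of 365
Tax = $111,000 × 2.85% × 227/365 = $1,967.4370

$1,967.44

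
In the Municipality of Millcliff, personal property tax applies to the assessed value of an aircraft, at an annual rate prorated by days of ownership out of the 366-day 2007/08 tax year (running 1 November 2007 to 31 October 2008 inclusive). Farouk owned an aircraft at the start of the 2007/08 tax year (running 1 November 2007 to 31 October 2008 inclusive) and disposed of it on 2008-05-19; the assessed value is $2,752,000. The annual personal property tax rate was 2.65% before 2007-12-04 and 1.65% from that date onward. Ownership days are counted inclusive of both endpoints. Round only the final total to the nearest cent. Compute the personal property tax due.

$27,418.49

2007-11-01 to 2007-12-03: 33 days at 2.65% → $2,752,000 × 2.65% × 33/366 = $6,575.4754
2007-12-04 to 2008-05-19: 168 days at 1.65% → $2,752,000 × 1.65% × 168/366 = $20,843.0164
Total = $27,418.4918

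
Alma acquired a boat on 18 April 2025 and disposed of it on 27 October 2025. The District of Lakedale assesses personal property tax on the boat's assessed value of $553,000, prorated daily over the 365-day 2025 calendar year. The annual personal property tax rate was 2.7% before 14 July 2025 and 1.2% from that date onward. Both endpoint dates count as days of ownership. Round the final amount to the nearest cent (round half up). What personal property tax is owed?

$5,486.06

18 April – 13 July 2025: 87 days at 2.7% → $553,000 × 2.7% × 87/365 = $3,558.8959
14 July – 27 October 2025: 106 days at 1.2% → $553,000 × 1.2% × 106/365 = $1,927.1671
Total = $5,486.0630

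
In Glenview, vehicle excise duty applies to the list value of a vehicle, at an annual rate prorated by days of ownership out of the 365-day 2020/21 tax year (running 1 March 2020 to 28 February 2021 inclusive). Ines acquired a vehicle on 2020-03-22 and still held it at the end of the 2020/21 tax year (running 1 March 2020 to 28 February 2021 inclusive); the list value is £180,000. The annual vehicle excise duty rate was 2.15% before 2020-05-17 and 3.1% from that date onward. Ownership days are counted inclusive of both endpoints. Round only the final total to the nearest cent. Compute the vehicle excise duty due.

2020-03-22 to 2020-05-16: 56 days at 2.15% → £180,000 × 2.15% × 56/365 = £593.7534
2020-05-17 to 2021-02-28: 288 days at 3.1% → £180,000 × 3.1% × 288/365 = £4,402.8493
Total = £4,996.6027

£4,996.60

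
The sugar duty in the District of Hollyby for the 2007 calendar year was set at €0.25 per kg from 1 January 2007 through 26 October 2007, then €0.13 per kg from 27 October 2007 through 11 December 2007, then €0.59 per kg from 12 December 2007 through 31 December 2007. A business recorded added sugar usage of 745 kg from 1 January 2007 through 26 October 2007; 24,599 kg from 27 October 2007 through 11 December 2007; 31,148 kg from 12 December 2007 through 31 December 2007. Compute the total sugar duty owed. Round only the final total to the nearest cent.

€21,761.44

1 January – 26 October 2007: 745 kg at €0.25/kg → €186.25
27 October – 11 December 2007: 24,599 kg at €0.13/kg → €3,197.87
12 December – 31 December 2007: 31,148 kg at €0.59/kg → €18,377.32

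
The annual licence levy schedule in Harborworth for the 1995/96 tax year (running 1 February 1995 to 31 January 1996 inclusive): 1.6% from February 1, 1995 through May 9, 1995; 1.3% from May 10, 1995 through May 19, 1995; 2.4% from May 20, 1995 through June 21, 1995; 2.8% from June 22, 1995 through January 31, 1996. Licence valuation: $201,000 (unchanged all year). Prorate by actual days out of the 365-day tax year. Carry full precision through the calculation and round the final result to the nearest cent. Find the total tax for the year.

February 1 – May 9, 1995: 98 days at 1.6% → $201,000 × 1.6% × 98/365 = $863.4740
May 10 – May 19, 1995: 10 days at 1.3% → $201,000 × 1.3% × 10/365 = $71.5890
May 20 – June 21, 1995: 33 days at 2.4% → $201,000 × 2.4% × 33/365 = $436.1425
June 22, 1995 – January 31, 1996: 224 days at 2.8% → $201,000 × 2.8% × 224/365 = $3,453.8959
Total = $4,825.1014

$4,825.10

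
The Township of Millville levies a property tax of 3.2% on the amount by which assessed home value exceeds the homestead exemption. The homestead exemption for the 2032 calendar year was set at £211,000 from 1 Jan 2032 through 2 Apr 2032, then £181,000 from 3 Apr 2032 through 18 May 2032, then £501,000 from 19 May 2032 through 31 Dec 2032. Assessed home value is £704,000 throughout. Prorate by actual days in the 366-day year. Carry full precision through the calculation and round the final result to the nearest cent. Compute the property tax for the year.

£10,141.03

1 Jan – 2 Apr 2032: 93 days, exemption £211,000 → (£704,000 − £211,000) × 3.2% × 93/366 = £4,008.6557
3 Apr – 18 May 2032: 46 days, exemption £181,000 → (£704,000 − £181,000) × 3.2% × 46/366 = £2,103.4317
19 May – 31 Dec 2032: 227 days, exemption £501,000 → (£704,000 − £501,000) × 3.2% × 227/366 = £4,028.9399
Total = £10,141.0273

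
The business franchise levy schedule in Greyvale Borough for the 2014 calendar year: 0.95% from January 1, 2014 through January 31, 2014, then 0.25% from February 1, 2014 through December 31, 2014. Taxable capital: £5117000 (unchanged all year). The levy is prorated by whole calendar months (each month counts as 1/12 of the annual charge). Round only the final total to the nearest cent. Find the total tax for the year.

January 1 – January 31, 2014: 1 month at 0.95% → £5117000 × 0.95% × 1/12 = £4050.9583
February 1 – December 31, 2014: 11 months at 0.25% → £5117000 × 0.25% × 11/12 = £11726.4583
Total = £15777.4167

£15777.42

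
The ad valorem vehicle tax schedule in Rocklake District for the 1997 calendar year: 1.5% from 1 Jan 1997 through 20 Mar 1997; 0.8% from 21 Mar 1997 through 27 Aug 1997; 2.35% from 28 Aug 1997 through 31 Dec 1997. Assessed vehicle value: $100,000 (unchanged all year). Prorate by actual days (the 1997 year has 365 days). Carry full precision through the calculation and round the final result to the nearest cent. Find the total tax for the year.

$1,486.58

1 Jan – 20 Mar 1997: 79 days at 1.5% → $100,000 × 1.5% × 79/365 = $324.6575
21 Mar – 27 Aug 1997: 160 days at 0.8% → $100,000 × 0.8% × 160/365 = $350.6849
28 Aug – 31 Dec 1997: 126 days at 2.35% → $100,000 × 2.35% × 126/365 = $811.2329
Total = $1,486.5753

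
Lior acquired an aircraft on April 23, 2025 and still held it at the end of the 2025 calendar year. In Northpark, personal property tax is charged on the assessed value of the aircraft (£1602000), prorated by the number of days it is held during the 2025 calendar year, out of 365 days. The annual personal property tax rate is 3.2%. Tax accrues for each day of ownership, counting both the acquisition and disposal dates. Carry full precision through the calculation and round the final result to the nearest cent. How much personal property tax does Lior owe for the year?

Days held (April 23 – December 31, 2025): 253 out of 365
Tax = £1602000 × 3.2% × 253/365 = £35533.6767

£35533.68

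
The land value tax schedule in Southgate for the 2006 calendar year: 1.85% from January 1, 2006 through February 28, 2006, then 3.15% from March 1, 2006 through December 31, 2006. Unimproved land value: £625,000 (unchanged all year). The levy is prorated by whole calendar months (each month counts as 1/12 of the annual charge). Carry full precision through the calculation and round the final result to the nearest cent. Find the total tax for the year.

January 1 – February 28, 2006: 2 months at 1.85% → £625,000 × 1.85% × 2/12 = £1,927.0833
March 1 – December 31, 2006: 10 months at 3.15% → £625,000 × 3.15% × 10/12 = £16,406.2500
Total = £18,333.3333

£18,333.33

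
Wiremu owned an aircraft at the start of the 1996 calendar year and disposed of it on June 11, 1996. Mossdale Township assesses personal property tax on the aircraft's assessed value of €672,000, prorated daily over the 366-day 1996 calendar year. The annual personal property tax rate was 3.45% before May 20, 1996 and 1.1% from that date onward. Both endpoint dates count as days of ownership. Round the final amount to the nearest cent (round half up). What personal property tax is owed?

January 1 – May 19, 1996: 140 days at 3.45% → €672,000 × 3.45% × 140/366 = €8,868.1967
May 20 – June 11, 1996: 23 days at 1.1% → €672,000 × 1.1% × 23/366 = €464.5246
Total = €9,332.7213

€9,332.72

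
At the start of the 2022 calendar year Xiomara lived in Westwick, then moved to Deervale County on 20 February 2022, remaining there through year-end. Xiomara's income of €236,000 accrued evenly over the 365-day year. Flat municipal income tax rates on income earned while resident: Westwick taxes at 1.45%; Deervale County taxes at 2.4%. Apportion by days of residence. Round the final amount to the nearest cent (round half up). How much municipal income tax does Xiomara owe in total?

Westwick, 1 January – 19 February 2022: 50 days → €236,000 × 1.45% × 50/365 = €468.7671
Deervale County, 20 February – 31 December 2022: 315 days → €236,000 × 2.4% × 315/365 = €4,888.1096
Total = €5,356.8767

€5,356.88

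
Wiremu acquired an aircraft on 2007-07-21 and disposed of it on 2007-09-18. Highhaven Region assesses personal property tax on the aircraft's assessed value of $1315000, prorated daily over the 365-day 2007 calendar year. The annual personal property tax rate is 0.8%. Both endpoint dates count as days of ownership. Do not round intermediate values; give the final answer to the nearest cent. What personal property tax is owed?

$1729.32

Days held (2007-07-21 to 2007-09-18): 60 out of 365
Tax = $1315000 × 0.8% × 60/365 = $1729.3151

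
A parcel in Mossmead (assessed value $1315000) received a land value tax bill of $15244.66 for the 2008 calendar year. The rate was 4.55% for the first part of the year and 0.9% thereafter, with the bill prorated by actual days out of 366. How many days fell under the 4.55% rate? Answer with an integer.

Let d = days at the first rate; then 366 − d days at the second rate.
$1315000 × [4.55%·d + 0.9%·(366−d)] / 366 = $15244.66
Solving gives d = 26, so the new rate took effect on January 27, 2008.

26 days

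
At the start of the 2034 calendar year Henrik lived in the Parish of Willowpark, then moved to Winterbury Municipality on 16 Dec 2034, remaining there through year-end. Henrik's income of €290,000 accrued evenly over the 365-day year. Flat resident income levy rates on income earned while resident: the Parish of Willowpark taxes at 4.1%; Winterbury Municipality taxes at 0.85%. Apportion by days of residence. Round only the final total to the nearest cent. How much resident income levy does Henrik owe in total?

The Parish of Willowpark, 1 Jan – 15 Dec 2034: 349 days → €290,000 × 4.1% × 349/365 = €11,368.7945
Winterbury Municipality, 16 Dec – 31 Dec 2034: 16 days → €290,000 × 0.85% × 16/365 = €108.0548
Total = €11,476.8493

€11,476.85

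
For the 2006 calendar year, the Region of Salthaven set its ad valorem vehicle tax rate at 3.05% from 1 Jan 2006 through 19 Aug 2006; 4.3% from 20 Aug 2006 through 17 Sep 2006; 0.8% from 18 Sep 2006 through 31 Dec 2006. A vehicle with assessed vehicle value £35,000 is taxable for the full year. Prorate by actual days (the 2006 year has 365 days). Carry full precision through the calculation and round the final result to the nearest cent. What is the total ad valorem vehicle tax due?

£875.72

1 Jan – 19 Aug 2006: 231 days at 3.05% → £35,000 × 3.05% × 231/365 = £675.5959
20 Aug – 17 Sep 2006: 29 days at 4.3% → £35,000 × 4.3% × 29/365 = £119.5753
18 Sep – 31 Dec 2006: 105 days at 0.8% → £35,000 × 0.8% × 105/365 = £80.5479
Total = £875.7192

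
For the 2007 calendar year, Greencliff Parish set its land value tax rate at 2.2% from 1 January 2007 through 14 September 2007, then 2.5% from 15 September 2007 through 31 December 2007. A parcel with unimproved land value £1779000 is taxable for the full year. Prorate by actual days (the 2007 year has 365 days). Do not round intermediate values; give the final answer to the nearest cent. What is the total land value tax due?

£40717.17

1 January – 14 September 2007: 257 days at 2.2% → £1779000 × 2.2% × 257/365 = £27557.4411
15 September – 31 December 2007: 108 days at 2.5% → £1779000 × 2.5% × 108/365 = £13159.7260
Total = £40717.1671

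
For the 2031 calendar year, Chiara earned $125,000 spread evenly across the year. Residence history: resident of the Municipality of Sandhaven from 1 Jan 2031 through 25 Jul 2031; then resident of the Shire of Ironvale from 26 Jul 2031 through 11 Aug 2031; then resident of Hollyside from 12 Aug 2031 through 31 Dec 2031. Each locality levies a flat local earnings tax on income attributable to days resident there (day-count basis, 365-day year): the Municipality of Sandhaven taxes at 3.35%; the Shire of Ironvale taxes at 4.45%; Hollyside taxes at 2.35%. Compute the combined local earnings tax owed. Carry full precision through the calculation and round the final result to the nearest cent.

$3,765.24

The Municipality of Sandhaven, 1 Jan – 25 Jul 2031: 206 days → $125,000 × 3.35% × 206/365 = $2,363.3562
The Shire of Ironvale, 26 Jul – 11 Aug 2031: 17 days → $125,000 × 4.45% × 17/365 = $259.0753
Hollyside, 12 Aug – 31 Dec 2031: 142 days → $125,000 × 2.35% × 142/365 = $1,142.8082
Total = $3,765.2397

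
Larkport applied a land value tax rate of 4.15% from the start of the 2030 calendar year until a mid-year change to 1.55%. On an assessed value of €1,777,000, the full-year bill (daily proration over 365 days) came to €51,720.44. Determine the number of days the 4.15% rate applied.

Let d = days at the first rate; then 365 − d days at the second rate.
€1,777,000 × [4.15%·d + 1.55%·(365−d)] / 365 = €51,720.44
Solving gives d = 191, so the new rate took effect on 11 July 2030.

191 days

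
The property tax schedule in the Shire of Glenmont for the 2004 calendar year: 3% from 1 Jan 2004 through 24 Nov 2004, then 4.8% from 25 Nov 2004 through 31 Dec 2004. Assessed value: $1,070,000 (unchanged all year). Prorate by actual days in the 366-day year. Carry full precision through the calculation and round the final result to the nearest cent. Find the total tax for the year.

1 Jan – 24 Nov 2004: 329 days at 3% → $1,070,000 × 3% × 329/366 = $28,854.9180
25 Nov – 31 Dec 2004: 37 days at 4.8% → $1,070,000 × 4.8% × 37/366 = $5,192.1311
Total = $34,047.0492

$34,047.05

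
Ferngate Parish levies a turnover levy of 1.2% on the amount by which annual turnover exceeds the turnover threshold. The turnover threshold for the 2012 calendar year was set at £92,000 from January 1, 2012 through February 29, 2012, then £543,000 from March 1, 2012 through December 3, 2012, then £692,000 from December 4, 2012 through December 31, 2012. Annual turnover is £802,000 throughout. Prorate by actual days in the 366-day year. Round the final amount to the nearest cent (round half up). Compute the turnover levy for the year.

£3,858.43

January 1 – February 29, 2012: 60 days, exemption £92,000 → (£802,000 − £92,000) × 1.2% × 60/366 = £1,396.7213
March 1 – December 3, 2012: 278 days, exemption £543,000 → (£802,000 − £543,000) × 1.2% × 278/366 = £2,360.7213
December 4 – December 31, 2012: 28 days, exemption £692,000 → (£802,000 − £692,000) × 1.2% × 28/366 = £100.9836
Total = £3,858.4262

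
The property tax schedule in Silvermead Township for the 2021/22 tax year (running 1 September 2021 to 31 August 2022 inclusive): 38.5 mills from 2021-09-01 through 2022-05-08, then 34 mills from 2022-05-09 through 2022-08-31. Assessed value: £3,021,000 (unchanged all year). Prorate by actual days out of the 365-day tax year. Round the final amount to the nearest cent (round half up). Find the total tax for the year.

£112,025.30

2021-09-01 to 2022-05-08: 250 days at 38.5 mills → £3,021,000 × 3.85% × 250/365 = £79,663.3562
2022-05-09 to 2022-08-31: 115 days at 34 mills → £3,021,000 × 3.4% × 115/365 = £32,361.9452
Total = £112,025.3014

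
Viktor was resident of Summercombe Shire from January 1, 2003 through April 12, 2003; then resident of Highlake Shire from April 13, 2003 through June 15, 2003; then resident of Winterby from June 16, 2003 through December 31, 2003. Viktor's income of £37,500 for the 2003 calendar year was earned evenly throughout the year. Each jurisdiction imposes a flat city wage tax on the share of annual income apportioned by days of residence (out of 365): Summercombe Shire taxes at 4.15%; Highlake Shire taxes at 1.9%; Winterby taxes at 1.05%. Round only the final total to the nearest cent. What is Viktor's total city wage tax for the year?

£774.50

Summercombe Shire, January 1 – April 12, 2003: 102 days → £37,500 × 4.15% × 102/365 = £434.8973
Highlake Shire, April 13 – June 15, 2003: 64 days → £37,500 × 1.9% × 64/365 = £124.9315
Winterby, June 16 – December 31, 2003: 199 days → £37,500 × 1.05% × 199/365 = £214.6747
Total = £774.5034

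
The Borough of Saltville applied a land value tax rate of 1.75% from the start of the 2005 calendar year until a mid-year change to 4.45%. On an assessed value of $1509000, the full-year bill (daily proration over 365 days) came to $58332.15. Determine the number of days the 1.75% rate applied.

Let d = days at the first rate; then 365 − d days at the second rate.
$1509000 × [1.75%·d + 4.45%·(365−d)] / 365 = $58332.15
Solving gives d = 79, so the new rate took effect on 21 Mar 2005.

79 days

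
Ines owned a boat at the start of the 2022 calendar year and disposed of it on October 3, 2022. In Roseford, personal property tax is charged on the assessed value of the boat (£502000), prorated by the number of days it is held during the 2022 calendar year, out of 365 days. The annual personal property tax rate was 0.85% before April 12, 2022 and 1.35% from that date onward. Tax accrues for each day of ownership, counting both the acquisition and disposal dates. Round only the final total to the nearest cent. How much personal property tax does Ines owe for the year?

£4429.98

January 1 – April 11, 2022: 101 days at 0.85% → £502000 × 0.85% × 101/365 = £1180.7315
April 12 – October 3, 2022: 175 days at 1.35% → £502000 × 1.35% × 175/365 = £3249.2466
Total = £4429.9781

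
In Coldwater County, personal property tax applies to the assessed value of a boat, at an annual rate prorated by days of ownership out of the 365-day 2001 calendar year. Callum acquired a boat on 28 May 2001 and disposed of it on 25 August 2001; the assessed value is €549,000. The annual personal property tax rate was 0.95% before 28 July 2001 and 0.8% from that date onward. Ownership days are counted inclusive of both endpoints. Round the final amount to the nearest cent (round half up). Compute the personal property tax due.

€1,220.58

28 May – 27 July 2001: 61 days at 0.95% → €549,000 × 0.95% × 61/365 = €871.6315
28 July – 25 August 2001: 29 days at 0.8% → €549,000 × 0.8% × 29/365 = €348.9534
Total = €1,220.5849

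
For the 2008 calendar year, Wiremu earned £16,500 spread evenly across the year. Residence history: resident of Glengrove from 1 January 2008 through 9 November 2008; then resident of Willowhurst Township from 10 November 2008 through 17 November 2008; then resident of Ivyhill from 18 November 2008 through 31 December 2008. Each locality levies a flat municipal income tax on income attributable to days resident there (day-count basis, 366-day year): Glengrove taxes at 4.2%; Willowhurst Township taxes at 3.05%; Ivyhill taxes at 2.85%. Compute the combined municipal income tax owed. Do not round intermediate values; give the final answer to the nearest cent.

£662.07

Glengrove, 1 January – 9 November 2008: 314 days → £16,500 × 4.2% × 314/366 = £594.5410
Willowhurst Township, 10 November – 17 November 2008: 8 days → £16,500 × 3.05% × 8/366 = £11.0000
Ivyhill, 18 November – 31 December 2008: 44 days → £16,500 × 2.85% × 44/366 = £56.5328
Total = £662.0738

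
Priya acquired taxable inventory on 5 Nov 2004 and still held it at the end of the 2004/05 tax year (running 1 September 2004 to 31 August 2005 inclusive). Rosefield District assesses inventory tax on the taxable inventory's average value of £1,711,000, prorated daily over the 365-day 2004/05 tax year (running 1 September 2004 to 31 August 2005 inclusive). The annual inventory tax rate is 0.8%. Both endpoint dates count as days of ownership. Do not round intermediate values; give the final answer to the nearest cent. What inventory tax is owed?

£11,250.41

Days held (5 Nov 2004 – 31 Aug 2005): 300 out of 365
Tax = £1,711,000 × 0.8% × 300/365 = £11,250.4110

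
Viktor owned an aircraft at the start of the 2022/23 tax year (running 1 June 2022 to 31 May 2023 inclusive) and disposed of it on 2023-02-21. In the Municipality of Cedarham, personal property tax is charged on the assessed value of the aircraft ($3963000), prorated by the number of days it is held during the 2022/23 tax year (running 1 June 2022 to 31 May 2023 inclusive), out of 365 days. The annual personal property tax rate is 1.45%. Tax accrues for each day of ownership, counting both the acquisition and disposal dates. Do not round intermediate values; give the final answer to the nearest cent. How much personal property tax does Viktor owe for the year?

$41877.51

Days held (2022-06-01 to 2023-02-21): 266 out of 365
Tax = $3963000 × 1.45% × 266/365 = $41877.5096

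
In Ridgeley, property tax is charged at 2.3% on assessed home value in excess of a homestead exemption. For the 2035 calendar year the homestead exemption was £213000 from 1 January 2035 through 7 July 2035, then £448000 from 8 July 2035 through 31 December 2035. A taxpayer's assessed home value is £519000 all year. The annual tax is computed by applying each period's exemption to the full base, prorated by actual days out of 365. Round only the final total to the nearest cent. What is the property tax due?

£4416.95

1 January – 7 July 2035: 188 days, exemption £213000 → (£519000 − £213000) × 2.3% × 188/365 = £3625.0521
8 July – 31 December 2035: 177 days, exemption £448000 → (£519000 − £448000) × 2.3% × 177/365 = £791.8932
Total = £4416.9452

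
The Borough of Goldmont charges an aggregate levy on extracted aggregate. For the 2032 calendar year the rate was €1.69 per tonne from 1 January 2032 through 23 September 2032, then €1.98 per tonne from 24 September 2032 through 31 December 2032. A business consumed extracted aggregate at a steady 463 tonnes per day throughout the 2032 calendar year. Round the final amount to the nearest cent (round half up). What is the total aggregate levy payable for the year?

1 January – 23 September 2032: 267 days × 463 tonnes/day = 123,621 tonnes at €1.69/tonne → €208,919.49
24 September – 31 December 2032: 99 days × 463 tonnes/day = 45,837 tonnes at €1.98/tonne → €90,757.26

€299,676.75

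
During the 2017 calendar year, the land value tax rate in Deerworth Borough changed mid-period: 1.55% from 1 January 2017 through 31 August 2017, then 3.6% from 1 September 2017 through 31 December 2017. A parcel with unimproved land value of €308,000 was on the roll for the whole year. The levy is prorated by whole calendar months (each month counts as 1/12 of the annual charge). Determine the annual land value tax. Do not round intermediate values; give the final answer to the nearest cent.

€6,878.67

1 January – 31 August 2017: 8 months at 1.55% → €308,000 × 1.55% × 8/12 = €3,182.6667
1 September – 31 December 2017: 4 months at 3.6% → €308,000 × 3.6% × 4/12 = €3,696.0000
Total = €6,878.6667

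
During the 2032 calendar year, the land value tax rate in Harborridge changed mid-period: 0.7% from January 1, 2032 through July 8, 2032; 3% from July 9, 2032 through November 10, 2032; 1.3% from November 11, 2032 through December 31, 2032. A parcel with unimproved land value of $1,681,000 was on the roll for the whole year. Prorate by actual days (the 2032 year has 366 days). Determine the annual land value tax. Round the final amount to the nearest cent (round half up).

January 1 – July 8, 2032: 190 days at 0.7% → $1,681,000 × 0.7% × 190/366 = $6,108.5519
July 9 – November 10, 2032: 125 days at 3% → $1,681,000 × 3% × 125/366 = $17,223.3607
November 11 – December 31, 2032: 51 days at 1.3% → $1,681,000 × 1.3% × 51/366 = $3,045.0902
Total = $26,377.0027

$26,377.00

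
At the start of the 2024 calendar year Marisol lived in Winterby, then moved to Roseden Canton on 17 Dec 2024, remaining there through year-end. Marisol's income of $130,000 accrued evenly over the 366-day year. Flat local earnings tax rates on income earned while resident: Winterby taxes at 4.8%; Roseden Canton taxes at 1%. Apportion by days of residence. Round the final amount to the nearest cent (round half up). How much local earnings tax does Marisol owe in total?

Winterby, 1 Jan – 16 Dec 2024: 351 days → $130,000 × 4.8% × 351/366 = $5,984.2623
Roseden Canton, 17 Dec – 31 Dec 2024: 15 days → $130,000 × 1% × 15/366 = $53.2787
Total = $6,037.5410

$6,037.54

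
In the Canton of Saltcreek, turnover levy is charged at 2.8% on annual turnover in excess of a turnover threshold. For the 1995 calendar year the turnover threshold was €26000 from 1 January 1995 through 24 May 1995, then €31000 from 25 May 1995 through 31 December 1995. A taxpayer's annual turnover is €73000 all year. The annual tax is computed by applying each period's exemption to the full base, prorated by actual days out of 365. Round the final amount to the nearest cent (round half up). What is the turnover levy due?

€1231.23

1 January – 24 May 1995: 144 days, exemption €26000 → (€73000 − €26000) × 2.8% × 144/365 = €519.1890
25 May – 31 December 1995: 221 days, exemption €31000 → (€73000 − €31000) × 2.8% × 221/365 = €712.0438
Total = €1231.2329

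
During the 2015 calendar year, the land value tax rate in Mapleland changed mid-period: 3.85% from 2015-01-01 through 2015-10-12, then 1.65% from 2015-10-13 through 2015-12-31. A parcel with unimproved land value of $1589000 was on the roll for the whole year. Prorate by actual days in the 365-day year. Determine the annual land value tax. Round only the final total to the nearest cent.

2015-01-01 to 2015-10-12: 285 days at 3.85% → $1589000 × 3.85% × 285/365 = $47767.9521
2015-10-13 to 2015-12-31: 80 days at 1.65% → $1589000 × 1.65% × 80/365 = $5746.5205
Total = $53514.4726

$53514.47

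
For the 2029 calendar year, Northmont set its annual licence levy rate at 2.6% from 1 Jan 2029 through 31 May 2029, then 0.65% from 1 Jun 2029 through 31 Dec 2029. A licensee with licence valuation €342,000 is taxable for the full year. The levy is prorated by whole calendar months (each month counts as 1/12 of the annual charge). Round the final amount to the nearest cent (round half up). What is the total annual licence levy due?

€5,001.75

1 Jan – 31 May 2029: 5 months at 2.6% → €342,000 × 2.6% × 5/12 = €3,705.0000
1 Jun – 31 Dec 2029: 7 months at 0.65% → €342,000 × 0.65% × 7/12 = €1,296.7500
Total = €5,001.7500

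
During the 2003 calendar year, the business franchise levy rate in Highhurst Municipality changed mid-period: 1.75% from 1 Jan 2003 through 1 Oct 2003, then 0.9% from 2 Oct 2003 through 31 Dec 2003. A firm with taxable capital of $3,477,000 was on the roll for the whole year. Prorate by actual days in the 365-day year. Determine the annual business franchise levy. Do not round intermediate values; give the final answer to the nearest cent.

1 Jan – 1 Oct 2003: 274 days at 1.75% → $3,477,000 × 1.75% × 274/365 = $45,677.3014
2 Oct – 31 Dec 2003: 91 days at 0.9% → $3,477,000 × 0.9% × 91/365 = $7,801.8164
Total = $53,479.1178

$53,479.12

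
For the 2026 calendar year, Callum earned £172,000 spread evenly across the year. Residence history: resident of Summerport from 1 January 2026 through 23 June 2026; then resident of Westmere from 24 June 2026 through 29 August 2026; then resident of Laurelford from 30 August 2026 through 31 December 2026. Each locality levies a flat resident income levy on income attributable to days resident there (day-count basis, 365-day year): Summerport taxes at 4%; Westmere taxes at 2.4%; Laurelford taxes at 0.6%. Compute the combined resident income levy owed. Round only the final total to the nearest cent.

£4,388.12

Summerport, 1 January – 23 June 2026: 174 days → £172,000 × 4% × 174/365 = £3,279.7808
Westmere, 24 June – 29 August 2026: 67 days → £172,000 × 2.4% × 67/365 = £757.7425
Laurelford, 30 August – 31 December 2026: 124 days → £172,000 × 0.6% × 124/365 = £350.5973
Total = £4,388.1205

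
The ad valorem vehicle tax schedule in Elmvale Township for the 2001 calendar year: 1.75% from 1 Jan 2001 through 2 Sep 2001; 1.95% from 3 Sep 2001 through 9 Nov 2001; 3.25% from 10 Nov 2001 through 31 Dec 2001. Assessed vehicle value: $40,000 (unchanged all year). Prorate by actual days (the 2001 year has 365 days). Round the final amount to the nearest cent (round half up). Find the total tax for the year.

1 Jan – 2 Sep 2001: 245 days at 1.75% → $40,000 × 1.75% × 245/365 = $469.8630
3 Sep – 9 Nov 2001: 68 days at 1.95% → $40,000 × 1.95% × 68/365 = $145.3151
10 Nov – 31 Dec 2001: 52 days at 3.25% → $40,000 × 3.25% × 52/365 = $185.2055
Total = $800.3836

$800.38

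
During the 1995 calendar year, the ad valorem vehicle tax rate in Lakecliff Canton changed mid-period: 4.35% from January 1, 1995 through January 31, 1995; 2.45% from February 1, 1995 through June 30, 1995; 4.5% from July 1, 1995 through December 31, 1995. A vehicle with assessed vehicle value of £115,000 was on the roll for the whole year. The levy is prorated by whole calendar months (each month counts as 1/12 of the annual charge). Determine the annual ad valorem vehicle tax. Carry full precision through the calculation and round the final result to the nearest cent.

£4,178.33

January 1 – January 31, 1995: 1 month at 4.35% → £115,000 × 4.35% × 1/12 = £416.8750
February 1 – June 30, 1995: 5 months at 2.45% → £115,000 × 2.45% × 5/12 = £1,173.9583
July 1 – December 31, 1995: 6 months at 4.5% → £115,000 × 4.5% × 6/12 = £2,587.5000
Total = £4,178.3333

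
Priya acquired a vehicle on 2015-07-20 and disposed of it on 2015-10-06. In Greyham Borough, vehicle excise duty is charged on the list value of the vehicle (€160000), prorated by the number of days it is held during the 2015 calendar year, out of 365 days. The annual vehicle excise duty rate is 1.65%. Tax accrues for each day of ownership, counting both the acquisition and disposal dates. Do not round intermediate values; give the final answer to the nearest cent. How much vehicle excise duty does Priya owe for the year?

Days held (2015-07-20 to 2015-10-06): 79 out of 365
Tax = €160000 × 1.65% × 79/365 = €571.3973

€571.40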